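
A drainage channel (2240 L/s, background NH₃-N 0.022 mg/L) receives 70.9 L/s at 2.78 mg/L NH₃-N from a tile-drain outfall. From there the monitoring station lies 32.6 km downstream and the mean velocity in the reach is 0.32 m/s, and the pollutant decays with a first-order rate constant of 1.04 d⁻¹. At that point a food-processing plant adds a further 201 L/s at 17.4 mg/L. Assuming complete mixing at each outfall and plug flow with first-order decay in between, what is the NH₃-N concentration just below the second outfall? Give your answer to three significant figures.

1.42 mg/L

Conservation of mass: C = (2240·0.02200 + 70.90·2.780) / 2311 = 246.4/2311 = 0.1066 mg/L; combined flow 2311 L/s.
Travel time t = 32.6·1000 / 0.32 = 101900 s = 28.30 h.
First-order decay: C = 0.1066·exp(−k·t) = 0.1066·0.2934 = 0.03128 mg/L.
Second outfall: C = (2311·0.03128 + 201.0·17.40)/2512 = 1.421 mg/L.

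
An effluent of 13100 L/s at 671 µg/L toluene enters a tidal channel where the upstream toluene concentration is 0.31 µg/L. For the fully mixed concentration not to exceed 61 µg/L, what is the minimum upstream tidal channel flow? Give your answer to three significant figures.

Set C_mix = 61: (Q·0.3100 + 13100·671.0) / (Q + 13100) = 61
→ Q = 13100·(671.0 − 61)/(61 − 0.3100) = 131700 L/s.

132000 L/s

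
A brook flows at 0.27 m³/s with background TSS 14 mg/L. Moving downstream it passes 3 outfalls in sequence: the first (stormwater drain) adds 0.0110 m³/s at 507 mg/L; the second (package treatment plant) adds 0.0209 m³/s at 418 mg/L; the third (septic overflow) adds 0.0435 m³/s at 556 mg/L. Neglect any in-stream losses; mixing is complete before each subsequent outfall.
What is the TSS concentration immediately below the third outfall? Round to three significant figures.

122 mg/L

Outfall 1: combined Q = 0.2810 m³/s; C = (0.2700·14.00 + 0.01100·507.0)/0.2810 = 33.30 mg/L.
Outfall 2: combined Q = 0.3019 m³/s; C = (0.2810·33.30 + 0.02090·418.0)/0.3019 = 59.93 mg/L.
Outfall 3: combined Q = 0.3454 m³/s; C = (0.3019·59.93 + 0.04350·556.0)/0.3454 = 122.4 mg/L.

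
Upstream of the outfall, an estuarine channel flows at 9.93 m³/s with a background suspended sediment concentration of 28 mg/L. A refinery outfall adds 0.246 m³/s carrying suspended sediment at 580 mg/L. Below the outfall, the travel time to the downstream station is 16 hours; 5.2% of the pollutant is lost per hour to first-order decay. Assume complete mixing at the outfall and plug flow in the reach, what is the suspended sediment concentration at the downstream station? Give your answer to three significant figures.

17.6 mg/L

After mixing, C = (9.930·28.00 + 0.2460·580.0) / 10.18 = 420.7/10.18 = 41.34 mg/L.
5.2%/h lost → k = −ln(1 − 0.052) = 0.05340 h⁻¹.
Decay over the reach: 41.34·exp(−kt) = 41.34·0.4255 = 17.59 mg/L.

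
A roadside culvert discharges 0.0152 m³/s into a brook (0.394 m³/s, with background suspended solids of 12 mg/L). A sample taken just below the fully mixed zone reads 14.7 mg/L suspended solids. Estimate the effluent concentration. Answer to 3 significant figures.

Mass balance: 0.3940·12.00 + 0.01520·Cₑ = 0.4092·14.70
→ Cₑ = (0.4092·14.70 − 0.3940·12.00) / 0.01520 = 84.69 mg/L.

84.7 mg/L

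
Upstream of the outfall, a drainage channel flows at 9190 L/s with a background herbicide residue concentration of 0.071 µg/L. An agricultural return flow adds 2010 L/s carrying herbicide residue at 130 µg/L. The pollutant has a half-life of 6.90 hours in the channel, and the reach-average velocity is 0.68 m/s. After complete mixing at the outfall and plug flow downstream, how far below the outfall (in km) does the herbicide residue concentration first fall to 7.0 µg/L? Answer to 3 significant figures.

29.4 km

Flow-weighted average: C = (9190·0.07100 + 2010·130.0) / 11200 = 262000/11200 = 23.39 µg/L.
Half-life 6.90 h → k = ln 2 / 6.90 = 0.1005 h⁻¹ = 2.411 d⁻¹.
Set 23.39·exp(−k·t) = 7.0 → t = ln(23.39/7.0)/k = 43230 s = 12.01 h.
Distance = v·t = 0.68·43230 = 29400 m = 29.40 km.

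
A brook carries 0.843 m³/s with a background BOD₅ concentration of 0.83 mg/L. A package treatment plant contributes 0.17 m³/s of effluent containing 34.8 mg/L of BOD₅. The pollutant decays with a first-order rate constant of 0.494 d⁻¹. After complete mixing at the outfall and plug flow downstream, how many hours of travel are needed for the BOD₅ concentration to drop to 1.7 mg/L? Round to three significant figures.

Mass balance: C = (0.8430·0.8300 + 0.1700·34.80) / 1.013 = 6.616/1.013 = 6.531 mg/L.
6.531·exp(−k·t) = 1.7 → t = ln(6.531/1.7)/k = 235400 s = 65.39 h.

65.4 h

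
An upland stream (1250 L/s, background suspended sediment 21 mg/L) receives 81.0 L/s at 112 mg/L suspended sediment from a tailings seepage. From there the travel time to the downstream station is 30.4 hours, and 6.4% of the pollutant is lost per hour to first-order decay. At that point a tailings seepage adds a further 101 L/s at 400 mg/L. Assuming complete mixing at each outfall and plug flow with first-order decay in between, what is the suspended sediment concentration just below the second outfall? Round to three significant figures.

31.5 mg/L

Flow-weighted average: C = (1250·21.00 + 81.00·112.0) / 1331 = 35320/1331 = 26.54 mg/L; combined flow 1331 L/s.
6.4%/h lost → k = −ln(1 − 0.064) = 0.06614 h⁻¹.
After decay, C = 26.54 × e^(−kt) = 26.54 × 0.1339 = 3.553 mg/L.
At the second outfall, C = (1331·3.553 + 101.0·400.0) / (1331 + 101.0) = 31.52 mg/L.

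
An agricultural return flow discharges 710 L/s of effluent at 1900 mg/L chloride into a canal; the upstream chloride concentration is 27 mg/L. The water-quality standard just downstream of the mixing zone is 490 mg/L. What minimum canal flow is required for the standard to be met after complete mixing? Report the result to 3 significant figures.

2160 L/s

Set C_mix = 490: (Q·27.00 + 710.0·1900) / (Q + 710.0) = 490
→ Q = 710.0·(1900 − 490)/(490 − 27.00) = 2162 L/s.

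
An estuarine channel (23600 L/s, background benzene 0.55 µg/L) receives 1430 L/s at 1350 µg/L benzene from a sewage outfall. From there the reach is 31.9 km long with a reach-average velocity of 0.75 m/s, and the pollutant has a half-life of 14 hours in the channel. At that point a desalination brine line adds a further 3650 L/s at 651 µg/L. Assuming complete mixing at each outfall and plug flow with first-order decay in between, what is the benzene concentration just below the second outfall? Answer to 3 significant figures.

121 µg/L

Flow-weighted average: C = (23600·0.5500 + 1430·1350) / 25030 = 1943000/25030 = 77.65 µg/L; combined flow 25030 L/s.
Travel time t = 31.9·1000 / 0.75 = 42530 s = 11.81 h.
Half-life 14 h → k = ln 2 / 14 = 0.04951 h⁻¹ = 1.188 d⁻¹.
Applying C = C₀e^(−kt): 77.65 × 0.5571 = 43.26 µg/L.
At the second outfall, C = (25030·43.26 + 3650·651.0) / (25030 + 3650) = 120.6 µg/L.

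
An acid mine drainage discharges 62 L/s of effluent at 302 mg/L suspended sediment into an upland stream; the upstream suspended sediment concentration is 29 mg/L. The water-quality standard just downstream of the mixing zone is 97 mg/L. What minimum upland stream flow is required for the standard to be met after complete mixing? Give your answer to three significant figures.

187 L/s

Set C_mix = 97: (Q·29.00 + 62.00·302.0) / (Q + 62.00) = 97
→ Q = 62.00·(302.0 − 97)/(97 − 29.00) = 186.9 L/s.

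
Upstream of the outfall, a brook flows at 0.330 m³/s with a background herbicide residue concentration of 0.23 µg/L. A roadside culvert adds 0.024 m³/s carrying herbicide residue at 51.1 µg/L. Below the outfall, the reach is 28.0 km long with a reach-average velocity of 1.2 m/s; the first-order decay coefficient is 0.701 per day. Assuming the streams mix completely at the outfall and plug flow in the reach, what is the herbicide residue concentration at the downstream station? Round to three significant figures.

3.04 µg/L

After mixing, C = (0.3300·0.2300 + 0.02400·51.10) / 0.3540 = 1.302/0.3540 = 3.679 µg/L.
Travel time t = 28.0·1000 / 1.2 = 23330 s = 6.481 h.
First-order decay: C = 3.679·exp(−k·t) = 3.679·0.8275 = 3.044 µg/L.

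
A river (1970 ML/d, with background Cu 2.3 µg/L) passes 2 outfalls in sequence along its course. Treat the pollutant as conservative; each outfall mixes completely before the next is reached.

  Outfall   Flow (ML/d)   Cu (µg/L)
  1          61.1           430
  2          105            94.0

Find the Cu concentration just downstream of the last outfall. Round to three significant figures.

19.0 µg/L

Below outfall 1: Q → 2031 ML/d, C = (1970·2.300 + 61.10·430.0)/2031 = 15.17 µg/L.
Below outfall 2: Q → 2136 ML/d, C = (2031·15.17 + 105.0·94.00)/2136 = 19.04 µg/L.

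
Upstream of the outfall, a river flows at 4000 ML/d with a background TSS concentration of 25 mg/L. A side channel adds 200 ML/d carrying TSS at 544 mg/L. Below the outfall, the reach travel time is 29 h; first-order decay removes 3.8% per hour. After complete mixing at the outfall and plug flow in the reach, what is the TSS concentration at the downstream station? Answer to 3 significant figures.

Conservation of mass: C = (4000·25.00 + 200.0·544.0) / 4200 = 208800/4200 = 49.71 mg/L.
3.8%/h lost → k = −ln(1 − 0.038) = 0.03874 h⁻¹.
Applying C = C₀e^(−kt): 49.71 × 0.3251 = 16.16 mg/L.

16.2 mg/L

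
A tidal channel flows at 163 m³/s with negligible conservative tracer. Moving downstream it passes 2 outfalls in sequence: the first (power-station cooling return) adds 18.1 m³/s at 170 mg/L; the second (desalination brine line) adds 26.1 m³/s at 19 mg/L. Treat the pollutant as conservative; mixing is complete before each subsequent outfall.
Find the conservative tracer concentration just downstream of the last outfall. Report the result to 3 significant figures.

17.2 mg/L

After outfall 1: Q = 163.0 + 18.10 = 181.1 m³/s; C = (163.0·0 + 18.10·170.0)/181.1 = 16.99 mg/L.
After outfall 2: Q = 181.1 + 26.10 = 207.2 m³/s; C = (181.1·16.99 + 26.10·19.00)/207.2 = 17.24 mg/L.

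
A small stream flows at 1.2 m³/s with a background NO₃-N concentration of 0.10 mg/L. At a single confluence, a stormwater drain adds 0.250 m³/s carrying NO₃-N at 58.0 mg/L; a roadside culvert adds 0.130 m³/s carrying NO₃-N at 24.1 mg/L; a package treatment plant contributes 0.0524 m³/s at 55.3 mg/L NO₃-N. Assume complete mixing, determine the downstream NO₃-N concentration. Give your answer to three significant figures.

Mixed concentration C = ΣQC/ΣQ = (1.200·0.1000 + 0.2500·58.00 + 0.1300·24.10 + 0.05240·55.30) / 1.632 = 20.65/1.632 = 12.65 mg/L.

12.7 mg/L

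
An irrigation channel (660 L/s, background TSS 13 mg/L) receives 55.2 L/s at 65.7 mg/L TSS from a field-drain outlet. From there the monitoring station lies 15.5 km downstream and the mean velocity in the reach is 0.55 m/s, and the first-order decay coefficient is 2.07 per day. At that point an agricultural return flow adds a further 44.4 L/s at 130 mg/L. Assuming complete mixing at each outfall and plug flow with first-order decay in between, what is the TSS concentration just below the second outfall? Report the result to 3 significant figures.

15.8 mg/L

Mixed concentration C = ΣQC/ΣQ = (660.0·13.00 + 55.20·65.70) / 715.2 = 12210/715.2 = 17.07 mg/L; combined flow 715.2 L/s.
Travel time t = 15.5·1000 / 0.55 = 28180 s = 7.828 h.
Applying C = C₀e^(−kt): 17.07 × 0.5091 = 8.688 mg/L.
At the second outfall, C = (715.2·8.688 + 44.40·130.0) / (715.2 + 44.40) = 15.78 mg/L.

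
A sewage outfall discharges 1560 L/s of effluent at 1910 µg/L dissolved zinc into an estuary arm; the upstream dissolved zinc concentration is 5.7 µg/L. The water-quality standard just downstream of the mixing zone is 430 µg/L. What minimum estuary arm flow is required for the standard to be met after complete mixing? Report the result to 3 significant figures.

5440 L/s

Set C_mix = 430: (Q·5.700 + 1560·1910) / (Q + 1560) = 430
→ Q = 1560·(1910 − 430)/(430 − 5.700) = 5441 L/s.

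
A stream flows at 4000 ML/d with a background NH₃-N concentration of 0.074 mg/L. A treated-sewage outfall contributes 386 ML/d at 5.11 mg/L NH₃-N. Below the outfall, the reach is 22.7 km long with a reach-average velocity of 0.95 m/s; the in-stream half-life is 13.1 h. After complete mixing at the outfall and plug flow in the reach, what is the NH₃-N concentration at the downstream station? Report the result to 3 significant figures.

0.364 mg/L

Flow-weighted average: C = (4000·0.07400 + 386.0·5.110) / 4386 = 2268/4386 = 0.5172 mg/L.
Travel time t = 22.7·1000 / 0.95 = 23890 s = 6.637 h.
Half-life 13.1 h → k = ln 2 / 13.1 = 0.05291 h⁻¹ = 1.270 d⁻¹.
After decay, C = 0.5172 × e^(−kt) = 0.5172 × 0.7038 = 0.3640 mg/L.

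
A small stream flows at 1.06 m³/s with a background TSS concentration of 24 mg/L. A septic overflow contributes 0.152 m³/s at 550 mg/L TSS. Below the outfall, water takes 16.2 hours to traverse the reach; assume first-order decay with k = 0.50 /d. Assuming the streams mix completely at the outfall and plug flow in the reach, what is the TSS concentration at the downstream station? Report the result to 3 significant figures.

After mixing, C = (1.060·24.00 + 0.1520·550.0) / 1.212 = 109.0/1.212 = 89.97 mg/L.
Decay over the reach: 89.97·exp(−kt) = 89.97·0.7136 = 64.20 mg/L.

64.2 mg/L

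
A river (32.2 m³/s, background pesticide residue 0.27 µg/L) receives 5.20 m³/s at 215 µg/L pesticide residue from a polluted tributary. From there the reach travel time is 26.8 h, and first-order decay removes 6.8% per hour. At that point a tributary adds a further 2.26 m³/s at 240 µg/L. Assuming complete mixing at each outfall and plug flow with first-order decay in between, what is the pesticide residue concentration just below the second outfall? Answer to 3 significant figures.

18.0 µg/L

Mixed concentration C = ΣQC/ΣQ = (32.20·0.2700 + 5.200·215.0) / 37.40 = 1127/37.40 = 30.13 µg/L; combined flow 37.40 m³/s.
6.8%/h lost → k = −ln(1 − 0.068) = 0.07042 h⁻¹.
Applying C = C₀e^(−kt): 30.13 × 0.1515 = 4.563 µg/L.
At the second outfall, C = (37.40·4.563 + 2.260·240.0) / (37.40 + 2.260) = 17.98 µg/L.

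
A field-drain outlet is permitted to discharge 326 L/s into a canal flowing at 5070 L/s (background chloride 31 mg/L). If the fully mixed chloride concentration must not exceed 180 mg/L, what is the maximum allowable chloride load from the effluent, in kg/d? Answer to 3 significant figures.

Mass balance at the limit: 5070·31.00 + 326.0·Cₑ = 5396·180 → Cₑ = 2497 mg/L.
326.0 L/s = 0.3260 m³/s. Load = 0.3260 m³/s × 2497 g/m³ × 86 400 s/d = 70340 kg/d.

70300 kg/d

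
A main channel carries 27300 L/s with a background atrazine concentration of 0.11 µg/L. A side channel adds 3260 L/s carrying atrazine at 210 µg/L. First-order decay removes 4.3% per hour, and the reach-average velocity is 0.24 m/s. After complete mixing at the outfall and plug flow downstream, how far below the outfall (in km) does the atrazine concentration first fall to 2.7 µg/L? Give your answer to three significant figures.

Mixed concentration C = ΣQC/ΣQ = (27300·0.1100 + 3260·210.0) / 30560 = 687600/30560 = 22.50 µg/L.
4.3%/h lost → k = −ln(1 − 0.043) = 0.04395 h⁻¹.
Set 22.50·exp(−k·t) = 2.7 → t = ln(22.50/2.7)/k = 173700 s = 48.24 h.
Distance = v·t = 0.24·173700 = 41680 m = 41.68 km.

41.7 km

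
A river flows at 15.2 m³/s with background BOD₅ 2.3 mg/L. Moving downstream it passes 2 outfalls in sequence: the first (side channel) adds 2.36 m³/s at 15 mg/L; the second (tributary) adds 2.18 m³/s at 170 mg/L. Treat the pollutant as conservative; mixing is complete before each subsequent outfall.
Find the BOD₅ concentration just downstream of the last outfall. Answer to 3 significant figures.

22.3 mg/L

Below outfall 1: Q → 17.56 m³/s, C = (15.20·2.300 + 2.360·15.00)/17.56 = 4.007 mg/L.
Below outfall 2: Q → 19.74 m³/s, C = (17.56·4.007 + 2.180·170.0)/19.74 = 22.34 mg/L.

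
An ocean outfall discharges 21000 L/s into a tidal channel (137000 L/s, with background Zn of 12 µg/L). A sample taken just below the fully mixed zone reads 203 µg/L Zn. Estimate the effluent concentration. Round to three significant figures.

1450 µg/L

Mass balance: 137000·12.00 + 21000·Cₑ = 158000·203.0
→ Cₑ = (158000·203.0 − 137000·12.00) / 21000 = 1449 µg/L.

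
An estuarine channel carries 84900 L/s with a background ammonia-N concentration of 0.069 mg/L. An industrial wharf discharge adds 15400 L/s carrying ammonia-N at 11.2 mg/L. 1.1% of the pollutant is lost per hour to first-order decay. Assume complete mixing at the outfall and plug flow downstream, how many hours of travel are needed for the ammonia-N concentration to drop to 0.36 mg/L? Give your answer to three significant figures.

Flow-weighted average: C = (84900·0.06900 + 15400·11.20) / 100300 = 178300/100300 = 1.778 mg/L.
1.1%/h lost → k = −ln(1 − 0.011) = 0.01106 h⁻¹.
1.778·exp(−k·t) = 0.36 → t = ln(1.778/0.36)/k = 519800 s = 144.4 h.

144 h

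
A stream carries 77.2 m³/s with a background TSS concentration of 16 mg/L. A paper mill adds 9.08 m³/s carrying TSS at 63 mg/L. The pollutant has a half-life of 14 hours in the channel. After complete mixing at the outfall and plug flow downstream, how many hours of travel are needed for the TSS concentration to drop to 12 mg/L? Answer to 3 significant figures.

11.3 h

Conservation of mass: C = (77.20·16.00 + 9.080·63.00) / 86.28 = 1807/86.28 = 20.95 mg/L.
Half-life 14 h → k = ln 2 / 14 = 0.04951 h⁻¹ = 1.188 d⁻¹.
20.95·exp(−k·t) = 12 → t = ln(20.95/12)/k = 40500 s = 11.25 h.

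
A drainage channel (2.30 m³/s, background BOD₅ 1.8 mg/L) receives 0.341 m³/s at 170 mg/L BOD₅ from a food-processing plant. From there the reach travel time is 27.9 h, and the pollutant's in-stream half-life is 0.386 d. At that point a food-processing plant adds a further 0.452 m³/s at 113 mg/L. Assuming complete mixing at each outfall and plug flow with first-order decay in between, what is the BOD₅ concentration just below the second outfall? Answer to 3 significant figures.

19.0 mg/L

Conservation of mass: C = (2.300·1.800 + 0.3410·170.0) / 2.641 = 62.11/2.641 = 23.52 mg/L; combined flow 2.641 m³/s.
Half-life 0.386 d → k = ln 2 / 0.386 = 1.796 d⁻¹.
First-order decay: C = 23.52·exp(−k·t) = 23.52·0.1240 = 2.916 mg/L.
Second outfall: C = (2.641·2.916 + 0.4520·113.0)/3.093 = 19.00 mg/L.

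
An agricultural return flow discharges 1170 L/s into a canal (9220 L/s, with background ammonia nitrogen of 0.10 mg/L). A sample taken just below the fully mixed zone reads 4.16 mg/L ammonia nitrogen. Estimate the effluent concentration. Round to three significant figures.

36.2 mg/L

Mass balance: 9220·0.1000 + 1170·Cₑ = 10390·4.160
→ Cₑ = (10390·4.160 − 9220·0.1000) / 1170 = 36.15 mg/L.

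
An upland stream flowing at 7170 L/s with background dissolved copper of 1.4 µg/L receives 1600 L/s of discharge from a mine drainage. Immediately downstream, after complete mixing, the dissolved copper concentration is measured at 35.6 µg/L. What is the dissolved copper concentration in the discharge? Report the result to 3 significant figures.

Mass balance: 7170·1.400 + 1600·Cₑ = 8770·35.60
→ Cₑ = (8770·35.60 − 7170·1.400) / 1600 = 188.9 µg/L.

189 µg/L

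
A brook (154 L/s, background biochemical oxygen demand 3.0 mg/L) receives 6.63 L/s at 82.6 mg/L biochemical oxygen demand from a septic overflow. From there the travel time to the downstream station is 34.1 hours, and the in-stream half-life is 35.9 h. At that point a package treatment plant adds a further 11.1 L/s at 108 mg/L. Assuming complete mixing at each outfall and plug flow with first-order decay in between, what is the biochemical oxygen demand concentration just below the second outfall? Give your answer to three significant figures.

10.0 mg/L

Mixed concentration C = ΣQC/ΣQ = (154.0·3.000 + 6.630·82.60) / 160.6 = 1010/160.6 = 6.285 mg/L; combined flow 160.6 L/s.
Half-life 35.9 h → k = ln 2 / 35.9 = 0.01931 h⁻¹ = 0.4634 d⁻¹.
Decay over the reach: 6.285·exp(−kt) = 6.285·0.5177 = 3.254 mg/L.
Second outfall: C = (160.6·3.254 + 11.10·108.0)/171.7 = 10.02 mg/L.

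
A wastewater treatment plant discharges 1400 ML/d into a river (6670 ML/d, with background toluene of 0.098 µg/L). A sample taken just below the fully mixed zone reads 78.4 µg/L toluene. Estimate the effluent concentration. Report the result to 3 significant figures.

Mass balance: 6670·0.09800 + 1400·Cₑ = 8070·78.40
→ Cₑ = (8070·78.40 − 6670·0.09800) / 1400 = 451.5 µg/L.

451 µg/L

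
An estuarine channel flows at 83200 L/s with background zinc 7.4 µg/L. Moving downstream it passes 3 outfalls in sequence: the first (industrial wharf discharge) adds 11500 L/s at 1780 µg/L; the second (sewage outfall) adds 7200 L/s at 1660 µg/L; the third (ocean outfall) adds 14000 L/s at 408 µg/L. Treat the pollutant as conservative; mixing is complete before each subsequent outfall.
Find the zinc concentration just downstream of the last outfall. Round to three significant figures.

Outfall 1: combined Q = 94700 L/s; C = (83200·7.400 + 11500·1780)/94700 = 222.7 µg/L.
Outfall 2: combined Q = 101900 L/s; C = (94700·222.7 + 7200·1660)/101900 = 324.2 µg/L.
Outfall 3: combined Q = 115900 L/s; C = (101900·324.2 + 14000·408.0)/115900 = 334.3 µg/L.

334 µg/L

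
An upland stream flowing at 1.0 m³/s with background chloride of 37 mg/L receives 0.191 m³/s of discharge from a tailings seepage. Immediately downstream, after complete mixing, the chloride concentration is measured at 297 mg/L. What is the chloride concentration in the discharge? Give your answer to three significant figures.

Mass balance: 1.000·37.00 + 0.1910·Cₑ = 1.191·297.0
→ Cₑ = (1.191·297.0 − 1.000·37.00) / 0.1910 = 1658 mg/L.

1660 mg/L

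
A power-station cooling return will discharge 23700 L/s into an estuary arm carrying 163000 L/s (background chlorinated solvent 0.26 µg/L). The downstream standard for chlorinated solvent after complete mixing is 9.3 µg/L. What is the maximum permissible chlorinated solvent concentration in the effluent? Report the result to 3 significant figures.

At the limit, (Qr·Cr + Qe·Cₑ)/(Qr + Qe) = 9.3:
Cₑ = (186700·9.3 − 163000·0.2600) / 23700 = 71.47 µg/L.

71.5 µg/L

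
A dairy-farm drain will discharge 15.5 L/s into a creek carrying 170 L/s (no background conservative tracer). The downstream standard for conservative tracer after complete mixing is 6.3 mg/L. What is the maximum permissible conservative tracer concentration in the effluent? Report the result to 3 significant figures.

75.4 mg/L

At the limit, (Qr·Cr + Qe·Cₑ)/(Qr + Qe) = 6.3:
Cₑ = (185.5·6.3 − 170.0·0) / 15.50 = 75.40 mg/L.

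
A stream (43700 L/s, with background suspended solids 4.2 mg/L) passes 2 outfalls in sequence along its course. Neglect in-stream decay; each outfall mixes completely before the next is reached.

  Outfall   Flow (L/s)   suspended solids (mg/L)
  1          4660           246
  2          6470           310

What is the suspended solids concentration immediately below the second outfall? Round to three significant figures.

Outfall 1: combined Q = 48360 L/s; C = (43700·4.200 + 4660·246.0)/48360 = 27.50 mg/L.
Outfall 2: combined Q = 54830 L/s; C = (48360·27.50 + 6470·310.0)/54830 = 60.84 mg/L.

60.8 mg/L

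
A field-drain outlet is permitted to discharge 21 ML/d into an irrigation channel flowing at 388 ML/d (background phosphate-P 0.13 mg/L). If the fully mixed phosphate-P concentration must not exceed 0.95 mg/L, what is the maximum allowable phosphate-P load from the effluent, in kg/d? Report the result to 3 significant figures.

Mass balance at the limit: 388.0·0.1300 + 21.00·Cₑ = 409.0·0.95 → Cₑ = 16.10 mg/L.
21.00 ML/d = 0.2431 m³/s. Load = 0.2431 m³/s × 16.10 g/m³ × 86 400 s/d = 338.1 kg/d.

338 kg/d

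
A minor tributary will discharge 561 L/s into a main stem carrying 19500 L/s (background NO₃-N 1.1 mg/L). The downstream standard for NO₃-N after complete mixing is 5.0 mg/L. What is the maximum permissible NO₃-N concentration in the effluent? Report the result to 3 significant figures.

141 mg/L

At the limit, (Qr·Cr + Qe·Cₑ)/(Qr + Qe) = 5.0:
Cₑ = (20060·5.0 − 19500·1.100) / 561.0 = 140.6 mg/L.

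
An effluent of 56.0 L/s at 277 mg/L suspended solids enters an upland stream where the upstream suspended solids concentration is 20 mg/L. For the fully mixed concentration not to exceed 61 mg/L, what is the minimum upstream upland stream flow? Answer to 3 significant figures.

Set C_mix = 61: (Q·20.00 + 56.00·277.0) / (Q + 56.00) = 61
→ Q = 56.00·(277.0 − 61)/(61 − 20.00) = 295.0 L/s.

295 L/s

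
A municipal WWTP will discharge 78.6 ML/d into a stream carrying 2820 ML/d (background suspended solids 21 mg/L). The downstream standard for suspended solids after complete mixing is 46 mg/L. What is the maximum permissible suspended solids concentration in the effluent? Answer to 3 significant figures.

At the limit, (Qr·Cr + Qe·Cₑ)/(Qr + Qe) = 46:
Cₑ = (2899·46 − 2820·21.00) / 78.60 = 942.9 mg/L.

943 mg/L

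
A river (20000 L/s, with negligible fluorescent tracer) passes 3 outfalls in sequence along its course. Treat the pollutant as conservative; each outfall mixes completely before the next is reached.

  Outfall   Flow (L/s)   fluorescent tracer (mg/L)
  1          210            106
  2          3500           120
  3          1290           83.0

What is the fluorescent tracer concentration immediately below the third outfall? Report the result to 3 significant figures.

After outfall 1: Q = 20000 + 210.0 = 20210 L/s; C = (20000·0 + 210.0·106.0)/20210 = 1.101 mg/L.
After outfall 2: Q = 20210 + 3500 = 23710 L/s; C = (20210·1.101 + 3500·120.0)/23710 = 18.65 mg/L.
After outfall 3: Q = 23710 + 1290 = 25000 L/s; C = (23710·18.65 + 1290·83.00)/25000 = 21.97 mg/L.

22.0 mg/L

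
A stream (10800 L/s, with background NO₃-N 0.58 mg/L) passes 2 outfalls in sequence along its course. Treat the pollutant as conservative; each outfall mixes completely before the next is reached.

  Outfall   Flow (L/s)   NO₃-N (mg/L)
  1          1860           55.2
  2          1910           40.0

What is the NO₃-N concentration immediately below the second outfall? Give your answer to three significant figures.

12.7 mg/L

After outfall 1: Q = 10800 + 1860 = 12660 L/s; C = (10800·0.5800 + 1860·55.20)/12660 = 8.605 mg/L.
After outfall 2: Q = 12660 + 1910 = 14570 L/s; C = (12660·8.605 + 1910·40.00)/14570 = 12.72 mg/L.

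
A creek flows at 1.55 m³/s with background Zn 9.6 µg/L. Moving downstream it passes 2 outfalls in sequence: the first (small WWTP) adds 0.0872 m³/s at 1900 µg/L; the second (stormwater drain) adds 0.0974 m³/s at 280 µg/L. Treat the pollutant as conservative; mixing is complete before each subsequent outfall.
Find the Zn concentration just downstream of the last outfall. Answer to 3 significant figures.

120 µg/L

After outfall 1: Q = 1.550 + 0.08720 = 1.637 m³/s; C = (1.550·9.600 + 0.08720·1900)/1.637 = 110.3 µg/L.
After outfall 2: Q = 1.637 + 0.09740 = 1.735 m³/s; C = (1.637·110.3 + 0.09740·280.0)/1.735 = 119.8 µg/L.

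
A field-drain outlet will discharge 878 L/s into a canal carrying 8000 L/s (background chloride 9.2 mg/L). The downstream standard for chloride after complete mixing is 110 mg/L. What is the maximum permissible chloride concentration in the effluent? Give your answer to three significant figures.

At the limit, (Qr·Cr + Qe·Cₑ)/(Qr + Qe) = 110:
Cₑ = (8878·110 − 8000·9.200) / 878.0 = 1028 mg/L.

1030 mg/L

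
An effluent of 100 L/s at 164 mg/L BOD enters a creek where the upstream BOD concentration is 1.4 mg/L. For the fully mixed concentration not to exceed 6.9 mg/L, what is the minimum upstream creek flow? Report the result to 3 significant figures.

Set C_mix = 6.9: (Q·1.400 + 100.0·164.0) / (Q + 100.0) = 6.9
→ Q = 100.0·(164.0 − 6.9)/(6.9 − 1.400) = 2856 L/s.

2860 L/s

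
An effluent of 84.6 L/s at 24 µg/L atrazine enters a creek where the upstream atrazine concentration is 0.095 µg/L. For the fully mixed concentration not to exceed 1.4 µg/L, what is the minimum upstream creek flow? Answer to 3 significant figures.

Set C_mix = 1.4: (Q·0.09500 + 84.60·24.00) / (Q + 84.60) = 1.4
→ Q = 84.60·(24.00 − 1.4)/(1.4 − 0.09500) = 1465 L/s.

1470 L/s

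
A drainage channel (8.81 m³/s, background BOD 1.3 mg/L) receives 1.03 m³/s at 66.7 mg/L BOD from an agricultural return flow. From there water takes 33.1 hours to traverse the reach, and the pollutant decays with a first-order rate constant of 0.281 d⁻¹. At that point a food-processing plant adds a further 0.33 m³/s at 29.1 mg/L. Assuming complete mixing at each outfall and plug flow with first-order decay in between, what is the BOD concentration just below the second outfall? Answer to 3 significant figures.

6.29 mg/L

Mass balance: C = (8.810·1.300 + 1.030·66.70) / 9.840 = 80.15/9.840 = 8.146 mg/L; combined flow 9.840 m³/s.
First-order decay: C = 8.146·exp(−k·t) = 8.146·0.6787 = 5.529 mg/L.
At the second outfall, C = (9.840·5.529 + 0.3300·29.10) / (9.840 + 0.3300) = 6.294 mg/L.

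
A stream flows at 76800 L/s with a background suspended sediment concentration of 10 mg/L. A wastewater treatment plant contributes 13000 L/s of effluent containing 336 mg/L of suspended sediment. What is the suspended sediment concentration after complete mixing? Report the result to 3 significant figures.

57.2 mg/L

Conservation of mass: C = (76800·10.00 + 13000·336.0) / 89800 = 5136000/89800 = 57.19 mg/L.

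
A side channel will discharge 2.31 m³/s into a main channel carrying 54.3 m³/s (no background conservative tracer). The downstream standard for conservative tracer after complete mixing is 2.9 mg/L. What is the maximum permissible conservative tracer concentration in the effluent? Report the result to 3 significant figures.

At the limit, (Qr·Cr + Qe·Cₑ)/(Qr + Qe) = 2.9:
Cₑ = (56.61·2.9 − 54.30·0) / 2.310 = 71.07 mg/L.

71.1 mg/L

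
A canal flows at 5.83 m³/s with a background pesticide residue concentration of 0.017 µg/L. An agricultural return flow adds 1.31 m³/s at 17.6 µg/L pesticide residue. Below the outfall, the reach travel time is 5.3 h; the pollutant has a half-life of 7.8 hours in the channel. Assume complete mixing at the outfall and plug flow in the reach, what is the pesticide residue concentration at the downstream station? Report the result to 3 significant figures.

After mixing, C = (5.830·0.01700 + 1.310·17.60) / 7.140 = 23.16/7.140 = 3.243 µg/L.
Half-life 7.8 h → k = ln 2 / 7.8 = 0.08887 h⁻¹ = 2.133 d⁻¹.
First-order decay: C = 3.243·exp(−k·t) = 3.243·0.6244 = 2.025 µg/L.

2.02 µg/L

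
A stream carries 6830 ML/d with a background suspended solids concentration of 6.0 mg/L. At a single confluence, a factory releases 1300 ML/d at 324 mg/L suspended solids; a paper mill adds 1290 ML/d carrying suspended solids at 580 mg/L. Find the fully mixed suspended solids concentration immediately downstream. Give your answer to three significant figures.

128 mg/L

After mixing, C = (6830·6.000 + 1300·324.0 + 1290·580.0) / 9420 = 1210000/9420 = 128.5 mg/L.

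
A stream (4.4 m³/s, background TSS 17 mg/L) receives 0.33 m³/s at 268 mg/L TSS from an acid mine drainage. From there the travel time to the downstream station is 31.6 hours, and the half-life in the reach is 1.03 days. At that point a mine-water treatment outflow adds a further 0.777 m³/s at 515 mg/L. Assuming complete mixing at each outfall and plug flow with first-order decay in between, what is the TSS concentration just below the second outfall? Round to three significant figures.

84.9 mg/L

Conservation of mass: C = (4.400·17.00 + 0.3300·268.0) / 4.730 = 163.2/4.730 = 34.51 mg/L; combined flow 4.730 m³/s.
Half-life 1.03 d → k = ln 2 / 1.03 = 0.6730 d⁻¹.
Decay over the reach: 34.51·exp(−kt) = 34.51·0.4123 = 14.23 mg/L.
At the second outfall, C = (4.730·14.23 + 0.7770·515.0) / (4.730 + 0.7770) = 84.88 mg/L.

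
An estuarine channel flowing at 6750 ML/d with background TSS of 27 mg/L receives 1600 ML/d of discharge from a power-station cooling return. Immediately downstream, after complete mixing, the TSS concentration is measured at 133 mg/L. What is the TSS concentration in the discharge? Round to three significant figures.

Mass balance: 6750·27.00 + 1600·Cₑ = 8350·133.0
→ Cₑ = (8350·133.0 − 6750·27.00) / 1600 = 580.2 mg/L.

580 mg/L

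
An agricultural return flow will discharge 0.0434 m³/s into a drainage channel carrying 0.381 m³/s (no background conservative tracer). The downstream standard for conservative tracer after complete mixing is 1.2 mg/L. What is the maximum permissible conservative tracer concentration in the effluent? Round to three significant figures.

11.7 mg/L

At the limit, (Qr·Cr + Qe·Cₑ)/(Qr + Qe) = 1.2:
Cₑ = (0.4244·1.2 − 0.3810·0) / 0.04340 = 11.73 mg/L.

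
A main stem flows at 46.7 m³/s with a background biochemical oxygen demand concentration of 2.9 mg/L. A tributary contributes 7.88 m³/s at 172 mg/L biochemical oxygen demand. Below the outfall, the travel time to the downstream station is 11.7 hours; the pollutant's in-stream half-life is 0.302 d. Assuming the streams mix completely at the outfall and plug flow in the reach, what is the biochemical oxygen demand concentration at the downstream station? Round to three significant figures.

Flow-weighted average: C = (46.70·2.900 + 7.880·172.0) / 54.58 = 1491/54.58 = 27.31 mg/L.
Half-life 0.302 d → k = ln 2 / 0.302 = 2.295 d⁻¹.
First-order decay: C = 27.31·exp(−k·t) = 27.31·0.3266 = 8.922 mg/L.

8.92 mg/L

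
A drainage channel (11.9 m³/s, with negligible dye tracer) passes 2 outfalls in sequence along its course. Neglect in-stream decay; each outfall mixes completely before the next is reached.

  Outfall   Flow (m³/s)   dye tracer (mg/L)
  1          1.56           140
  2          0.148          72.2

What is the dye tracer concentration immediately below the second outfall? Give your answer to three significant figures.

16.8 mg/L

After outfall 1: Q = 11.90 + 1.560 = 13.46 m³/s; C = (11.90·0 + 1.560·140.0)/13.46 = 16.23 mg/L.
After outfall 2: Q = 13.46 + 0.1480 = 13.61 m³/s; C = (13.46·16.23 + 0.1480·72.20)/13.61 = 16.83 mg/L.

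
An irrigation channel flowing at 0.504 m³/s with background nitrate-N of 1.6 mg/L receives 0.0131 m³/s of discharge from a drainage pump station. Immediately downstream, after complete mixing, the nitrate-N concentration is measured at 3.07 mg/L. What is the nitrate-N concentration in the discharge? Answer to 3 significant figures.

59.6 mg/L

Mass balance: 0.5040·1.600 + 0.01310·Cₑ = 0.5171·3.070
→ Cₑ = (0.5171·3.070 − 0.5040·1.600) / 0.01310 = 59.63 mg/L.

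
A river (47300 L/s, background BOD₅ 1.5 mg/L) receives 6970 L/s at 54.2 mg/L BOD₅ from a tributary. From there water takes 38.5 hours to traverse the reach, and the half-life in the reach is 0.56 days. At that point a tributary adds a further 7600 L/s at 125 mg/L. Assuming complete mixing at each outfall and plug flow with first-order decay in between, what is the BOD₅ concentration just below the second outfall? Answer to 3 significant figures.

After mixing, C = (47300·1.500 + 6970·54.20) / 54270 = 448700/54270 = 8.268 mg/L; combined flow 54270 L/s.
Half-life 0.56 d → k = ln 2 / 0.56 = 1.238 d⁻¹.
First-order decay: C = 8.268·exp(−k·t) = 8.268·0.1373 = 1.135 mg/L.
Second outfall: C = (54270·1.135 + 7600·125.0)/61870 = 16.35 mg/L.

16.4 mg/L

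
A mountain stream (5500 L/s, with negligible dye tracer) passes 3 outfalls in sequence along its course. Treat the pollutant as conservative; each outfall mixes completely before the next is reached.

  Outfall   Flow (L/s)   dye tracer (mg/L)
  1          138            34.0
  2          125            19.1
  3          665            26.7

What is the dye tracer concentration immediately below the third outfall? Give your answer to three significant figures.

3.86 mg/L

Below outfall 1: Q → 5638 L/s, C = (5500·0 + 138.0·34.00)/5638 = 0.8322 mg/L.
Below outfall 2: Q → 5763 L/s, C = (5638·0.8322 + 125.0·19.10)/5763 = 1.228 mg/L.
Below outfall 3: Q → 6428 L/s, C = (5763·1.228 + 665.0·26.70)/6428 = 3.864 mg/L.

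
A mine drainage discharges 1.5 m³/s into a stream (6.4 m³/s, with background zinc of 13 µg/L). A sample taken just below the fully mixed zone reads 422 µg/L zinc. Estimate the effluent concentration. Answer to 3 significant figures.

2170 µg/L

Mass balance: 6.400·13.00 + 1.500·Cₑ = 7.900·422.0
→ Cₑ = (7.900·422.0 − 6.400·13.00) / 1.500 = 2167 µg/L.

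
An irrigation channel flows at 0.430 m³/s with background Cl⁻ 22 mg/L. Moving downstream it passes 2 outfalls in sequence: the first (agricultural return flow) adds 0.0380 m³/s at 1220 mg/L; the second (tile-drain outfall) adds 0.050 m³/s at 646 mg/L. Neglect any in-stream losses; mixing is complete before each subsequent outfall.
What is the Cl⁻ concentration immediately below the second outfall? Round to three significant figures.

170 mg/L

Below outfall 1: Q → 0.4680 m³/s, C = (0.4300·22.00 + 0.03800·1220)/0.4680 = 119.3 mg/L.
Below outfall 2: Q → 0.5180 m³/s, C = (0.4680·119.3 + 0.05000·646.0)/0.5180 = 170.1 mg/L.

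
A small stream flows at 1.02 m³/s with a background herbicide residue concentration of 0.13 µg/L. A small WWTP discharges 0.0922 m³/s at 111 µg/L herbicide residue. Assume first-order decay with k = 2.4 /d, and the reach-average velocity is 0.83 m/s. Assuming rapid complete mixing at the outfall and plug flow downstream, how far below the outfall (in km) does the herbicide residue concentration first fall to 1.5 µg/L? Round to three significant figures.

Mass balance: C = (1.020·0.1300 + 0.09220·111.0) / 1.112 = 10.37/1.112 = 9.321 µg/L.
Set 9.321·exp(−k·t) = 1.5 → t = ln(9.321/1.5)/k = 65760 s = 18.27 h.
Distance = v·t = 0.83·65760 = 54580 m = 54.58 km.

54.6 km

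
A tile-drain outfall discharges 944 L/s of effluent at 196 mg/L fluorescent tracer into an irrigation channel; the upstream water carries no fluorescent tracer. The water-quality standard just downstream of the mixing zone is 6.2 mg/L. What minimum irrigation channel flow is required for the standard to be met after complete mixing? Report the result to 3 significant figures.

Set C_mix = 6.2: (Q·0 + 944.0·196.0) / (Q + 944.0) = 6.2
→ Q = 944.0·(196.0 − 6.2)/(6.2 − 0) = 28900 L/s.

28900 L/s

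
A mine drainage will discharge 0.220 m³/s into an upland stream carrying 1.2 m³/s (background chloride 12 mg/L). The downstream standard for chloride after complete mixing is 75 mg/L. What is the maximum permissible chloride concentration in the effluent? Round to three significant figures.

At the limit, (Qr·Cr + Qe·Cₑ)/(Qr + Qe) = 75:
Cₑ = (1.420·75 − 1.200·12.00) / 0.2200 = 418.6 mg/L.

419 mg/L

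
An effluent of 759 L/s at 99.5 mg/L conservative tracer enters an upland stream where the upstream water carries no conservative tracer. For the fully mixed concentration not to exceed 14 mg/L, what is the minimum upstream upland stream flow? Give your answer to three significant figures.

Set C_mix = 14: (Q·0 + 759.0·99.50) / (Q + 759.0) = 14
→ Q = 759.0·(99.50 − 14)/(14 − 0) = 4635 L/s.

4640 L/s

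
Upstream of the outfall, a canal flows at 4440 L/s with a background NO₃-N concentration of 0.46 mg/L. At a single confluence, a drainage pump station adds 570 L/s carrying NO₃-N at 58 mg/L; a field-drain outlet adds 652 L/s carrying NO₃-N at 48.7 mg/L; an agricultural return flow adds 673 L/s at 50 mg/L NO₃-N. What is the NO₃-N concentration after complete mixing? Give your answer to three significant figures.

15.9 mg/L

Mass balance: C = (4440·0.4600 + 570.0·58.00 + 652.0·48.70 + 673.0·50.00) / 6335 = 100500/6335 = 15.87 mg/L.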